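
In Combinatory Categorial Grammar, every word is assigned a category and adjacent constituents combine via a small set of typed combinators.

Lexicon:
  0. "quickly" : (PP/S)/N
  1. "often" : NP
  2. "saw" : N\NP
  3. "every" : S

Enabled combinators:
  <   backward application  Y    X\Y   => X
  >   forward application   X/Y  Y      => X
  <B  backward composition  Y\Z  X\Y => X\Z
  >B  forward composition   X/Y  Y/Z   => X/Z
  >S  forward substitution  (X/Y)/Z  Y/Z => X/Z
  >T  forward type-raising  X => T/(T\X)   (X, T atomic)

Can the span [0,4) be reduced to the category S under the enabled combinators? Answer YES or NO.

(PP/S)/N NP N\NP S
CKY chart[0,4] = {N/(N\PP), NP/(NP\PP), PP, PP/(PP\PP), PP/(S\S), S/(S\PP)}; S ∉ chart

NO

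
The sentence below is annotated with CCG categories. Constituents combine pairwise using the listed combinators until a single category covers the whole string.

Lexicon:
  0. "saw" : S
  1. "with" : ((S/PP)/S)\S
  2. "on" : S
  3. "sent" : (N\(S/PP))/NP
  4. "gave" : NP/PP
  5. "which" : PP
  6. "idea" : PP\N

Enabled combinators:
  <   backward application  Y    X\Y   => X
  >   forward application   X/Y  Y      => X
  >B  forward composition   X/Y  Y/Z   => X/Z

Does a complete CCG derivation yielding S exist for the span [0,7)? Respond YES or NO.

S ((S/PP)/S)\S S (N\(S/PP))/NP NP/PP PP PP\N
CKY chart[0,7] = {PP}; S ∉ chart

NO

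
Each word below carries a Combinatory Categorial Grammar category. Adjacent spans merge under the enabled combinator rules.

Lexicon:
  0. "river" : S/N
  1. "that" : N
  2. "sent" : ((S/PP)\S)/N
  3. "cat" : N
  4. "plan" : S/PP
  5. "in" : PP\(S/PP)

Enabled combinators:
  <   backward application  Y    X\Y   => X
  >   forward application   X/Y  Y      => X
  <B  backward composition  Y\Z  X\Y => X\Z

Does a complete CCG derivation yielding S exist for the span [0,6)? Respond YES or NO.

[0,6] S   >
  [0,4] S/PP   <
    [0,2] S   >
      [0,1] "river" : S/N
      [1,2] "that" : N
    [2,4] (S/PP)\S   >
      [2,3] "sent" : ((S/PP)\S)/N
      [3,4] "cat" : N
  [4,6] PP   <
    [4,5] "plan" : S/PP
    [5,6] "in" : PP\(S/PP)

YES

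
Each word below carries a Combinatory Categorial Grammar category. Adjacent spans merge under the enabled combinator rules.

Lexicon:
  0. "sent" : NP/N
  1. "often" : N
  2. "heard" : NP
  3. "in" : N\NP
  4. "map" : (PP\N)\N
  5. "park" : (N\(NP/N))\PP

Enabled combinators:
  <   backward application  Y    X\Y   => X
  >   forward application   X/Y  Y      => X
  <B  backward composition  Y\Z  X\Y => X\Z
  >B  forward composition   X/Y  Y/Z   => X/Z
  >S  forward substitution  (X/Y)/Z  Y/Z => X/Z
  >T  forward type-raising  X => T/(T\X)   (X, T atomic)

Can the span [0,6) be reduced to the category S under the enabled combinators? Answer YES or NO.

NP/N N NP N\NP (PP\N)\N (N\(NP/N))\PP
CKY chart[0,6] = {N, N/(N\N), NP/(NP\N), PP/(PP\N), S/(S\N)}; S ∉ chart

NO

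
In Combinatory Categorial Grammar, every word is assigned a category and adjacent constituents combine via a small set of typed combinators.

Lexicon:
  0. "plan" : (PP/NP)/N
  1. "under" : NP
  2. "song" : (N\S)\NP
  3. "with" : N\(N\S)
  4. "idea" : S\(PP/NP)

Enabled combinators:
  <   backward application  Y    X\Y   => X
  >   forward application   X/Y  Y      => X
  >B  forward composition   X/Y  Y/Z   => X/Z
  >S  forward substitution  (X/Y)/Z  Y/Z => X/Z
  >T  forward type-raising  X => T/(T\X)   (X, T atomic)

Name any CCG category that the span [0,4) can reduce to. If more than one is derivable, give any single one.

[0,5] S   <
  [0,4] PP/NP   >
    [0,1] "plan" : (PP/NP)/N
    [1,4] N   <
      [1,3] N\S   <
        [1,2] "under" : NP
        [2,3] "song" : (N\S)\NP
      [3,4] "with" : N\(N\S)
  [4,5] "idea" : S\(PP/NP)

PP/NP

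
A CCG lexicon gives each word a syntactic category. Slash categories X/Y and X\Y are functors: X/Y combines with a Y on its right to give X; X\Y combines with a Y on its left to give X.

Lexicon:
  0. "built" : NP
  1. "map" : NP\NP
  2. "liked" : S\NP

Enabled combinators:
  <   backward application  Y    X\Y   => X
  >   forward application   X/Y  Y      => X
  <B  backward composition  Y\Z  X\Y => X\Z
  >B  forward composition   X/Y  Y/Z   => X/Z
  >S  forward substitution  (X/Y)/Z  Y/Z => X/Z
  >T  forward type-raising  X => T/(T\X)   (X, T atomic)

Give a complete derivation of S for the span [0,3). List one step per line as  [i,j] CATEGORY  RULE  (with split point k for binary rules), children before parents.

[0,1] NP  lex  "built"
[1,2] NP\NP  lex  "map"
[2,3] S\NP  lex  "liked"
[1,3] S\NP  <B  k=2
[0,3] S  <  k=1

[0,3] S   <
  [0,1] "built" : NP
  [1,3] S\NP   <B
    [1,2] "map" : NP\NP
    [2,3] "liked" : S\NP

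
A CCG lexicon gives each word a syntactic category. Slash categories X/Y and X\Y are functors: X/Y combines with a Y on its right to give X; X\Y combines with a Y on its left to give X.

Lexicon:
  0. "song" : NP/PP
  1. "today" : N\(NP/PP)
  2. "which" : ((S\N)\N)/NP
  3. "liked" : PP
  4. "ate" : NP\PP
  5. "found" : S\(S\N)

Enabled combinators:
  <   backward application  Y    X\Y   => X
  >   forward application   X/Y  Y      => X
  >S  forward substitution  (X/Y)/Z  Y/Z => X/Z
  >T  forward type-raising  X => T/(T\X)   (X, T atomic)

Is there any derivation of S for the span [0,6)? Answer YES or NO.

[0,6] S   <
  [0,5] S\N   <
    [0,2] N   <
      [0,1] "song" : NP/PP
      [1,2] "today" : N\(NP/PP)
    [2,5] (S\N)\N   >
      [2,3] "which" : ((S\N)\N)/NP
      [3,5] NP   <
        [3,4] "liked" : PP
        [4,5] "ate" : NP\PP
  [5,6] "found" : S\(S\N)

YES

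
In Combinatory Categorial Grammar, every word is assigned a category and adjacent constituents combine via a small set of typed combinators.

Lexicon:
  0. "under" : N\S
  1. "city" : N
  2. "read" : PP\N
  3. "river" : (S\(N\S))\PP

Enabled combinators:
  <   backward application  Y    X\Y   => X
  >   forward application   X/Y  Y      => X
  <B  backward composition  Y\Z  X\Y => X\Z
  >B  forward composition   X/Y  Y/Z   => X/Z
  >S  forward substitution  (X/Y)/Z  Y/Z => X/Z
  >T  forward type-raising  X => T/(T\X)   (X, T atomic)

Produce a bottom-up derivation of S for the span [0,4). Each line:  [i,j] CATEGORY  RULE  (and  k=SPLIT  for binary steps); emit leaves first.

[0,4] S   <
  [0,1] "under" : N\S
  [1,4] S\(N\S)   <
    [1,3] PP   <
      [1,2] "city" : N
      [2,3] "read" : PP\N
    [3,4] "river" : (S\(N\S))\PP

[0,1] N\S  lex  "under"
[1,2] N  lex  "city"
[2,3] PP\N  lex  "read"
[1,3] PP  <  k=2
[3,4] (S\(N\S))\PP  lex  "river"
[1,4] S\(N\S)  <  k=3
[0,4] S  <  k=1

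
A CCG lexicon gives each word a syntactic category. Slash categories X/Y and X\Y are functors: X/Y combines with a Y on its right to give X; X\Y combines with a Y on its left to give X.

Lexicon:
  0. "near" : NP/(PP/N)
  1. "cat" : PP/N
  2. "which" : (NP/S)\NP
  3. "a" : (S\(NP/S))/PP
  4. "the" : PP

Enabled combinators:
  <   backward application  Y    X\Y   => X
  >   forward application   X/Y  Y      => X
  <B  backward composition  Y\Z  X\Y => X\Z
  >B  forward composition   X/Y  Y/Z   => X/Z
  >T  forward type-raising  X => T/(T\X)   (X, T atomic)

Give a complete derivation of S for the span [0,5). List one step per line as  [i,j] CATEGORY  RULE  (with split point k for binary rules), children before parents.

[0,5] S   <
  [0,2] NP   >
    [0,1] "near" : NP/(PP/N)
    [1,2] "cat" : PP/N
  [2,5] S\NP   <B
    [2,3] "which" : (NP/S)\NP
    [3,5] S\(NP/S)   >
      [3,4] "a" : (S\(NP/S))/PP
      [4,5] "the" : PP

[0,1] NP/(PP/N)  lex  "near"
[1,2] PP/N  lex  "cat"
[0,2] NP  >  k=1
[2,3] (NP/S)\NP  lex  "which"
[3,4] (S\(NP/S))/PP  lex  "a"
[4,5] PP  lex  "the"
[3,5] S\(NP/S)  >  k=4
[2,5] S\NP  <B  k=3
[0,5] S  <  k=2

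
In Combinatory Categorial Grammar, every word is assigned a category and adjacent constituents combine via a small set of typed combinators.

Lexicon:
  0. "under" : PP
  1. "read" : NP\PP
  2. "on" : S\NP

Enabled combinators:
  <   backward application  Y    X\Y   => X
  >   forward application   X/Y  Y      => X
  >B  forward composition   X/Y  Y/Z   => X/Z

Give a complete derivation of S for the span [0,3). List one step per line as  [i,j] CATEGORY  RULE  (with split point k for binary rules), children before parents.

[0,1] PP  lex  "under"
[1,2] NP\PP  lex  "read"
[0,2] NP  <  k=1
[2,3] S\NP  lex  "on"
[0,3] S  <  k=2

[0,3] S   <
  [0,2] NP   <
    [0,1] "under" : PP
    [1,2] "read" : NP\PP
  [2,3] "on" : S\NP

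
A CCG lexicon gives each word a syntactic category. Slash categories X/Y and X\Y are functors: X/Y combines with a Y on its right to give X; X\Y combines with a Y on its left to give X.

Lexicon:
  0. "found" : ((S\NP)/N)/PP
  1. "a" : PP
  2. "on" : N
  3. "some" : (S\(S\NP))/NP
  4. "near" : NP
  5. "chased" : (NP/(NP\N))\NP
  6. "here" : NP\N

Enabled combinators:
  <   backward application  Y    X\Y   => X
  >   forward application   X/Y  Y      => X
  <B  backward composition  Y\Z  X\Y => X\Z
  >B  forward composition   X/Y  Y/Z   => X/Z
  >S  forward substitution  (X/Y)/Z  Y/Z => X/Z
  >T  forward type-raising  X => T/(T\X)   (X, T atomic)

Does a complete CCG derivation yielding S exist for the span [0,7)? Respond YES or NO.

YES

[0,7] S   <
  [0,3] S\NP   >
    [0,2] (S\NP)/N   >
      [0,1] "found" : ((S\NP)/N)/PP
      [1,2] "a" : PP
    [2,3] "on" : N
  [3,7] S\(S\NP)   >
    [3,4] "some" : (S\(S\NP))/NP
    [4,7] NP   >
      [4,6] NP/(NP\N)   <
        [4,5] "near" : NP
        [5,6] "chased" : (NP/(NP\N))\NP
      [6,7] "here" : NP\N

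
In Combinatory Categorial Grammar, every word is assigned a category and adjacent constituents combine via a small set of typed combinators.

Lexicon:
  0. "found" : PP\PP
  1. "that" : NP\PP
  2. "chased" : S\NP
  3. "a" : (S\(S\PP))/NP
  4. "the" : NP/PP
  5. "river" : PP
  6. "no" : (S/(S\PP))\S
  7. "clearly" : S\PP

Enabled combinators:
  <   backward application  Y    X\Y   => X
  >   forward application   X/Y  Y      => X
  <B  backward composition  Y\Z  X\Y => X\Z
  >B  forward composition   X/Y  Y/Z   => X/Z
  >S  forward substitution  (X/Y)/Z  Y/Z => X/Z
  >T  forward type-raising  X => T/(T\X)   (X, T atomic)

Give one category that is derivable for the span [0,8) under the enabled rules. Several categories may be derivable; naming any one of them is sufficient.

S

[0,8] S   >
  [0,7] S/(S\PP)   <
    [0,6] S   <
      [0,3] S\PP   <B
        [0,2] NP\PP   <B
          [0,1] "found" : PP\PP
          [1,2] "that" : NP\PP
        [2,3] "chased" : S\NP
      [3,6] S\(S\PP)   >
        [3,4] "a" : (S\(S\PP))/NP
        [4,6] NP   >
          [4,5] "the" : NP/PP
          [5,6] "river" : PP
    [6,7] "no" : (S/(S\PP))\S
  [7,8] "clearly" : S\PP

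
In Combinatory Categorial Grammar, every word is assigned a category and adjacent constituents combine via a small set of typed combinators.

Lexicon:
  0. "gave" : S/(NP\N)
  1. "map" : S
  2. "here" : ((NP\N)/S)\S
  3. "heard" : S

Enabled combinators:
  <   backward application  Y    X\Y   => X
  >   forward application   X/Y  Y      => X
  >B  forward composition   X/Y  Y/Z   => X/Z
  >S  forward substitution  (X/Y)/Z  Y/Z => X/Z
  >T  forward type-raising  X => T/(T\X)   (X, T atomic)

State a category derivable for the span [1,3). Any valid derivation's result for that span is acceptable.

(NP\N)/S

[0,4] S   >
  [0,1] "gave" : S/(NP\N)
  [1,4] NP\N   >
    [1,3] (NP\N)/S   <
      [1,2] "map" : S
      [2,3] "here" : ((NP\N)/S)\S
    [3,4] "heard" : S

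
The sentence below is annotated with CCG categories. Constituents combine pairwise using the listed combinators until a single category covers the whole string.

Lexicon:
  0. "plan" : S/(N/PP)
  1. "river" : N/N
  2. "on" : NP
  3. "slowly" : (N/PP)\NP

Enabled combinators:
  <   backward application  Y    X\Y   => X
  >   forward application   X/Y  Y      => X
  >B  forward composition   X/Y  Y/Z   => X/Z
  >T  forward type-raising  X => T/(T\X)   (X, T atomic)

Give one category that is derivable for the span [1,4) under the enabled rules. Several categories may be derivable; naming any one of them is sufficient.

[0,4] S   >
  [0,1] "plan" : S/(N/PP)
  [1,4] N/PP   >B
    [1,2] "river" : N/N
    [2,4] N/PP   <
      [2,3] "on" : NP
      [3,4] "slowly" : (N/PP)\NP

N/PP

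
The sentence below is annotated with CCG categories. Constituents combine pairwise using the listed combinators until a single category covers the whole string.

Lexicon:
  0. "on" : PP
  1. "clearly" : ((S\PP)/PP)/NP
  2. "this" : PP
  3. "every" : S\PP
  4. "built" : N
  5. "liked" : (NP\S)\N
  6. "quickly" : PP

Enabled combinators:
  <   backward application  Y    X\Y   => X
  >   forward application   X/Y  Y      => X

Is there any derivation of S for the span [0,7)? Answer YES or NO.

[0,7] S   <
  [0,1] "on" : PP
  [1,7] S\PP   >
    [1,6] (S\PP)/PP   >
      [1,2] "clearly" : ((S\PP)/PP)/NP
      [2,6] NP   <
        [2,4] S   <
          [2,3] "this" : PP
          [3,4] "every" : S\PP
        [4,6] NP\S   <
          [4,5] "built" : N
          [5,6] "liked" : (NP\S)\N
    [6,7] "quickly" : PP

YES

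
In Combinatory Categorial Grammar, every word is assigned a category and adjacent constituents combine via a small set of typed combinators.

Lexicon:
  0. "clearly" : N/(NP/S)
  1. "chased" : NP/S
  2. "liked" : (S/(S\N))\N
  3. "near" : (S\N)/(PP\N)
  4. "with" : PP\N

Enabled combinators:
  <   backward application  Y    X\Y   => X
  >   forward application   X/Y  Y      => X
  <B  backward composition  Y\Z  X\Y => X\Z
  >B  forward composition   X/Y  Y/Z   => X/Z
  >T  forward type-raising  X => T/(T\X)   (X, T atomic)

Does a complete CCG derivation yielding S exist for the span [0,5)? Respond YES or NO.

[0,5] S   >
  [0,3] S/(S\N)   <
    [0,2] N   >
      [0,1] "clearly" : N/(NP/S)
      [1,2] "chased" : NP/S
    [2,3] "liked" : (S/(S\N))\N
  [3,5] S\N   >
    [3,4] "near" : (S\N)/(PP\N)
    [4,5] "with" : PP\N

YES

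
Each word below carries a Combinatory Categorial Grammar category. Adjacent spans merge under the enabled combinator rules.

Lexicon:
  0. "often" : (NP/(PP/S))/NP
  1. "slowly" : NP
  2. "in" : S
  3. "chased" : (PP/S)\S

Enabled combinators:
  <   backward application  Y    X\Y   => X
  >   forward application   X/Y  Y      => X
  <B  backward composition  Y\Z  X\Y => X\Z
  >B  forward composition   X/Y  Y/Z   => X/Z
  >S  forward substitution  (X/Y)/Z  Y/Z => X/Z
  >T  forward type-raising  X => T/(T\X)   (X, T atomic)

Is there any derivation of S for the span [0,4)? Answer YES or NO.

NO

(NP/(PP/S))/NP NP S (PP/S)\S
CKY chart[0,4] = {N/(N\NP), NP, NP/(NP\NP), PP/(PP\NP), S/(S\NP)}; S ∉ chart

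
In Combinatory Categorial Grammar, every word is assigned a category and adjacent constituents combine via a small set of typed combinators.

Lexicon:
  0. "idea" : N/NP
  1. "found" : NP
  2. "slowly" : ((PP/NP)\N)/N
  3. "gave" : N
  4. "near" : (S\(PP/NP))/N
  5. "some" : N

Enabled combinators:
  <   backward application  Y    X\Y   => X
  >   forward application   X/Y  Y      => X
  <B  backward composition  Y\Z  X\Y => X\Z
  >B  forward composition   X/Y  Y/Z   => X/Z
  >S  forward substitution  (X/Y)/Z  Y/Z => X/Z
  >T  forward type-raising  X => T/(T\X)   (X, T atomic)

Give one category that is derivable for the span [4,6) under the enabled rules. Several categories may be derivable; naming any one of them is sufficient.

S\(PP/NP)

[0,6] S   <
  [0,2] N   >
    [0,1] "idea" : N/NP
    [1,2] "found" : NP
  [2,6] S\N   <B
    [2,4] (PP/NP)\N   >
      [2,3] "slowly" : ((PP/NP)\N)/N
      [3,4] "gave" : N
    [4,6] S\(PP/NP)   >
      [4,5] "near" : (S\(PP/NP))/N
      [5,6] "some" : N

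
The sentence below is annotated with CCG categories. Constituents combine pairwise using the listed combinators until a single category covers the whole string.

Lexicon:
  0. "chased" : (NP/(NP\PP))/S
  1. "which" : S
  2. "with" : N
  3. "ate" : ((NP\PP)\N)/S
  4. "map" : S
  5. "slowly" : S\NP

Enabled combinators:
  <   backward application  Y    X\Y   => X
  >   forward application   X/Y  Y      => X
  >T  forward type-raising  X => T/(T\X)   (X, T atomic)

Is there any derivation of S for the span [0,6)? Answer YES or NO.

[0,6] S   <
  [0,5] NP   >
    [0,2] NP/(NP\PP)   >
      [0,1] "chased" : (NP/(NP\PP))/S
      [1,2] "which" : S
    [2,5] NP\PP   <
      [2,3] "with" : N
      [3,5] (NP\PP)\N   >
        [3,4] "ate" : ((NP\PP)\N)/S
        [4,5] "map" : S
  [5,6] "slowly" : S\NP

YES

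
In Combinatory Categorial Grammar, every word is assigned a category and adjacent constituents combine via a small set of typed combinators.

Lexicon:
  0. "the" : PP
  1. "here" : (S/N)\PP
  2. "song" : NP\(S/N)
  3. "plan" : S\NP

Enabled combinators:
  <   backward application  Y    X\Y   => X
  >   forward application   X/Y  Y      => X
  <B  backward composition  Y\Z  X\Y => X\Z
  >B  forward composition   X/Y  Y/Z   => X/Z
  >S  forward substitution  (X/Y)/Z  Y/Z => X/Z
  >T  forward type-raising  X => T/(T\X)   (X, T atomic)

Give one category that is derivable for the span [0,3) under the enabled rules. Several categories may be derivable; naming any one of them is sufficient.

[0,4] S   <
  [0,3] NP   >
    [0,1] NP/(NP\PP)   >T
      [0,1] "the" : PP
    [1,3] NP\PP   <B
      [1,2] "here" : (S/N)\PP
      [2,3] "song" : NP\(S/N)
  [3,4] "plan" : S\NP

NP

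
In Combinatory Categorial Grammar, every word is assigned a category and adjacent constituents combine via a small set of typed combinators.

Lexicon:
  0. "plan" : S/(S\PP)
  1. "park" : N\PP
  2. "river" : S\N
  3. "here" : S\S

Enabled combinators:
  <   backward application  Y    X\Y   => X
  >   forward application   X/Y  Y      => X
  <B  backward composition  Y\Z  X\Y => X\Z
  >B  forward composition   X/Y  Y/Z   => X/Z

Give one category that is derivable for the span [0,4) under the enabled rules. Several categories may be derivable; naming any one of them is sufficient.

S

[0,4] S   >
  [0,1] "plan" : S/(S\PP)
  [1,4] S\PP   <B
    [1,3] S\PP   <B
      [1,2] "park" : N\PP
      [2,3] "river" : S\N
    [3,4] "here" : S\S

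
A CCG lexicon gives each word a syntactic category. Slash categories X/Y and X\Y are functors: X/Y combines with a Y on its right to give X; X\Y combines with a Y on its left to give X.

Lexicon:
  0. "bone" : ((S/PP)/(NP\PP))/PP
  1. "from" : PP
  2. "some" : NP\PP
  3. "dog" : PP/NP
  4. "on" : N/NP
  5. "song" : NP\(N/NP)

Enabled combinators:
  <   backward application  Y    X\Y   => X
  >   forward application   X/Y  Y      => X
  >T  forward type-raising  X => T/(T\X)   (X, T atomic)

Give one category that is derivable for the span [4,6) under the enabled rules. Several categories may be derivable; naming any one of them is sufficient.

[0,6] S   >
  [0,3] S/PP   >
    [0,2] (S/PP)/(NP\PP)   >
      [0,1] "bone" : ((S/PP)/(NP\PP))/PP
      [1,2] "from" : PP
    [2,3] "some" : NP\PP
  [3,6] PP   >
    [3,4] "dog" : PP/NP
    [4,6] NP   <
      [4,5] "on" : N/NP
      [5,6] "song" : NP\(N/NP)

NP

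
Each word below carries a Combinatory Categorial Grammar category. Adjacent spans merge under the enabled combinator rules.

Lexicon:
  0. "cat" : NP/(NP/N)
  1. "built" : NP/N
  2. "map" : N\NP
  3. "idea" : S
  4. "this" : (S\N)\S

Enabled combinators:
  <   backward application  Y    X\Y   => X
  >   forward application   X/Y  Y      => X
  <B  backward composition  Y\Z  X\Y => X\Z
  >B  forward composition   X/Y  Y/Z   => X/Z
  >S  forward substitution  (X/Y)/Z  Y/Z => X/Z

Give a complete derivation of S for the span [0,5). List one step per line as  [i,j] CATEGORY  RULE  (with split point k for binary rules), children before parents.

[0,5] S   <
  [0,3] N   <
    [0,2] NP   >
      [0,1] "cat" : NP/(NP/N)
      [1,2] "built" : NP/N
    [2,3] "map" : N\NP
  [3,5] S\N   <
    [3,4] "idea" : S
    [4,5] "this" : (S\N)\S

[0,1] NP/(NP/N)  lex  "cat"
[1,2] NP/N  lex  "built"
[0,2] NP  >  k=1
[2,3] N\NP  lex  "map"
[0,3] N  <  k=2
[3,4] S  lex  "idea"
[4,5] (S\N)\S  lex  "this"
[3,5] S\N  <  k=4
[0,5] S  <  k=3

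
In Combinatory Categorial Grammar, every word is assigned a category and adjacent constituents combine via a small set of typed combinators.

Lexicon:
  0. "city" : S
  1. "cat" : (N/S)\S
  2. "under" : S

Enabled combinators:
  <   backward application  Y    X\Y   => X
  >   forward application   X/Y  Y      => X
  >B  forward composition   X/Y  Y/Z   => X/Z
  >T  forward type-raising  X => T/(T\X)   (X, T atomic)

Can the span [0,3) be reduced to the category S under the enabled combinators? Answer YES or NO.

S (N/S)\S S
CKY chart[0,3] = {N, N/(N\N), N/(S\S), NP/(NP\N), PP/(PP\N), S/(S\N)}; S ∉ chart

NO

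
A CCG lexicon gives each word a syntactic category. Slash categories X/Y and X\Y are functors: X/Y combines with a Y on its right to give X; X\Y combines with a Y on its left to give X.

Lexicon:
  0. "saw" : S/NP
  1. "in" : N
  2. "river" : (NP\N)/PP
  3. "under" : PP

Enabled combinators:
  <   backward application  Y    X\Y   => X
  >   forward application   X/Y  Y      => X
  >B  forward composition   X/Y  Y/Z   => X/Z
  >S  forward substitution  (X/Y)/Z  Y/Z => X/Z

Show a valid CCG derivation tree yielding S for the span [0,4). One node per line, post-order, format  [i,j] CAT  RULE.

[0,4] S   >
  [0,1] "saw" : S/NP
  [1,4] NP   <
    [1,2] "in" : N
    [2,4] NP\N   >
      [2,3] "river" : (NP\N)/PP
      [3,4] "under" : PP

[0,1] S/NP  lex  "saw"
[1,2] N  lex  "in"
[2,3] (NP\N)/PP  lex  "river"
[3,4] PP  lex  "under"
[2,4] NP\N  >  k=3
[1,4] NP  <  k=2
[0,4] S  >  k=1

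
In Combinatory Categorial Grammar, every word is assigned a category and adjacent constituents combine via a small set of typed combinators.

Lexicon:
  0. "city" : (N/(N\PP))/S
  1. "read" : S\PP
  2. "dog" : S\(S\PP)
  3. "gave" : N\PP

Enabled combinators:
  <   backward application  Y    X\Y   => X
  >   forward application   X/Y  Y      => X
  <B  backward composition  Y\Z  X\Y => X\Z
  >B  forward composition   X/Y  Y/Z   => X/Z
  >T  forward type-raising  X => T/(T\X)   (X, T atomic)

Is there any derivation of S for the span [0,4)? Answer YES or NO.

NO

(N/(N\PP))/S S\PP S\(S\PP) N\PP
CKY chart[0,4] = {N, N/(N\N), NP/(NP\N), PP/(PP\N), S/(S\N)}; S ∉ chart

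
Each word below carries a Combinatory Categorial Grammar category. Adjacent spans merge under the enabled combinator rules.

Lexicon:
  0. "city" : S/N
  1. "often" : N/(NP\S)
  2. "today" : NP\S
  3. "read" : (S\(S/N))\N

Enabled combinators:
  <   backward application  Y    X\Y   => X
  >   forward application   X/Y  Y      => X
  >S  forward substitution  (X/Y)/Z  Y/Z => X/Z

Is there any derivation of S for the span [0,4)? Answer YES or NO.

[0,4] S   <
  [0,1] "city" : S/N
  [1,4] S\(S/N)   <
    [1,3] N   >
      [1,2] "often" : N/(NP\S)
      [2,3] "today" : NP\S
    [3,4] "read" : (S\(S/N))\N

YES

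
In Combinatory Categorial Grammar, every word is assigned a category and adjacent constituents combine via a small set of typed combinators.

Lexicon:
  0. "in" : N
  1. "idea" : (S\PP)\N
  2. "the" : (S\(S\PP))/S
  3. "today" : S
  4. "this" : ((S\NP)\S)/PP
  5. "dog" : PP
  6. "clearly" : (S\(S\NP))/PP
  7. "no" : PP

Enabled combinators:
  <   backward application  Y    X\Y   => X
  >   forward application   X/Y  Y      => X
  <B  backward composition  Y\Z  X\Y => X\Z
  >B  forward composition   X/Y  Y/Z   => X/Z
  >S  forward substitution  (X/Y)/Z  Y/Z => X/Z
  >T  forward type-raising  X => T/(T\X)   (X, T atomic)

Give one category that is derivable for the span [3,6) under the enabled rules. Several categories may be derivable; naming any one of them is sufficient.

[0,8] S   <
  [0,2] S\PP   <
    [0,1] "in" : N
    [1,2] "idea" : (S\PP)\N
  [2,8] S\(S\PP)   >
    [2,3] "the" : (S\(S\PP))/S
    [3,8] S   <
      [3,6] S\NP   <
        [3,4] "today" : S
        [4,6] (S\NP)\S   >
          [4,5] "this" : ((S\NP)\S)/PP
          [5,6] "dog" : PP
      [6,8] S\(S\NP)   >
        [6,7] "clearly" : (S\(S\NP))/PP
        [7,8] "no" : PP

S\NP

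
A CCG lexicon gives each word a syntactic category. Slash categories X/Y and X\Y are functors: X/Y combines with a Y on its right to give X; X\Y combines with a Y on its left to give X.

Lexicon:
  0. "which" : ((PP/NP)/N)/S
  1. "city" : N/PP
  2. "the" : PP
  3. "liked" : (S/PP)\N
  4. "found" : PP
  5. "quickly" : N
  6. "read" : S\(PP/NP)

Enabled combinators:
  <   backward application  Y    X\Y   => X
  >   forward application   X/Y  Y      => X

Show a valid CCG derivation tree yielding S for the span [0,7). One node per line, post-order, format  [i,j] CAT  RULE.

[0,1] ((PP/NP)/N)/S  lex  "which"
[1,2] N/PP  lex  "city"
[2,3] PP  lex  "the"
[1,3] N  >  k=2
[3,4] (S/PP)\N  lex  "liked"
[1,4] S/PP  <  k=3
[4,5] PP  lex  "found"
[1,5] S  >  k=4
[0,5] (PP/NP)/N  >  k=1
[5,6] N  lex  "quickly"
[0,6] PP/NP  >  k=5
[6,7] S\(PP/NP)  lex  "read"
[0,7] S  <  k=6

[0,7] S   <
  [0,6] PP/NP   >
    [0,5] (PP/NP)/N   >
      [0,1] "which" : ((PP/NP)/N)/S
      [1,5] S   >
        [1,4] S/PP   <
          [1,3] N   >
            [1,2] "city" : N/PP
            [2,3] "the" : PP
          [3,4] "liked" : (S/PP)\N
        [4,5] "found" : PP
    [5,6] "quickly" : N
  [6,7] "read" : S\(PP/NP)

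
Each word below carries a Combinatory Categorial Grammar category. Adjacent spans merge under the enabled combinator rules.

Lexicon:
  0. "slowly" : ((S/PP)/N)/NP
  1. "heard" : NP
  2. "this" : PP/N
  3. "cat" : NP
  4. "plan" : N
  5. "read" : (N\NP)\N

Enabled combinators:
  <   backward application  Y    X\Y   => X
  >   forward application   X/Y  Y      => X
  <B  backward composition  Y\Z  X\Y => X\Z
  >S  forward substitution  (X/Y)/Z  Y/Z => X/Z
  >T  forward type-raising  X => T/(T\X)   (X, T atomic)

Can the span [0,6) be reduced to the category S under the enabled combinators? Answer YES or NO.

[0,6] S   >
  [0,3] S/N   >S
    [0,2] (S/PP)/N   >
      [0,1] "slowly" : ((S/PP)/N)/NP
      [1,2] "heard" : NP
    [2,3] "this" : PP/N
  [3,6] N   >
    [3,4] N/(N\NP)   >T
      [3,4] "cat" : NP
    [4,6] N\NP   <
      [4,5] "plan" : N
      [5,6] "read" : (N\NP)\N

YES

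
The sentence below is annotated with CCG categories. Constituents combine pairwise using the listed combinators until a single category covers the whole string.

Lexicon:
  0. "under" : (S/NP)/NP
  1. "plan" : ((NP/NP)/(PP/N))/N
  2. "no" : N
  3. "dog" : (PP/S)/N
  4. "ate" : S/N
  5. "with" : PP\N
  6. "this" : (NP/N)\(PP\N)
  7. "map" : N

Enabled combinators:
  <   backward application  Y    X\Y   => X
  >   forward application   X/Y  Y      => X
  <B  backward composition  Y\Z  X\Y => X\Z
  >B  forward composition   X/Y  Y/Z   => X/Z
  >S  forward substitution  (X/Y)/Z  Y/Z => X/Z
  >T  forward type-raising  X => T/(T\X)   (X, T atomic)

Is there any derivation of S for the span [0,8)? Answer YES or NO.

[0,8] S   >
  [0,5] S/NP   >S
    [0,1] "under" : (S/NP)/NP
    [1,5] NP/NP   >
      [1,3] (NP/NP)/(PP/N)   >
        [1,2] "plan" : ((NP/NP)/(PP/N))/N
        [2,3] "no" : N
      [3,5] PP/N   >S
        [3,4] "dog" : (PP/S)/N
        [4,5] "ate" : S/N
  [5,8] NP   >
    [5,7] NP/N   <
      [5,6] "with" : PP\N
      [6,7] "this" : (NP/N)\(PP\N)
    [7,8] "map" : N

YES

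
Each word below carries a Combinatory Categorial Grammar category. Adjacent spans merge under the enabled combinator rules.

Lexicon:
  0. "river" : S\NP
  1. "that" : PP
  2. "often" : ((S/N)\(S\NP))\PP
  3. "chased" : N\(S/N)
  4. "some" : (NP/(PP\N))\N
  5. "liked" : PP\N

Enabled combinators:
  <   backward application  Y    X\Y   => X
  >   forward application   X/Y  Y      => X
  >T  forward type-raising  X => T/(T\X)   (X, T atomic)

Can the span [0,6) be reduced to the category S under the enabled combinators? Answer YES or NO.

NO

S\NP PP ((S/N)\(S\NP))\PP N\(S/N) (NP/(PP\N))\N PP\N
CKY chart[0,6] = {N/(N\NP), NP, NP/(NP\NP), PP/(PP\NP), S/(S\NP)}; S ∉ chart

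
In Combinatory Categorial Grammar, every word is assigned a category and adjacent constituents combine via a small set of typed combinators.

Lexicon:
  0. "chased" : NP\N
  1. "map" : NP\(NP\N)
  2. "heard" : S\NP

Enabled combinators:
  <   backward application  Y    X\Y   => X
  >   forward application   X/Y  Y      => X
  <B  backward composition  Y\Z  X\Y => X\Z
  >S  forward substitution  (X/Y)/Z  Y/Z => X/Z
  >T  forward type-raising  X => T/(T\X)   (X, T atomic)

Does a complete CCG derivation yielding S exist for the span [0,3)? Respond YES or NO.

[0,3] S   <
  [0,2] NP   <
    [0,1] "chased" : NP\N
    [1,2] "map" : NP\(NP\N)
  [2,3] "heard" : S\NP

YES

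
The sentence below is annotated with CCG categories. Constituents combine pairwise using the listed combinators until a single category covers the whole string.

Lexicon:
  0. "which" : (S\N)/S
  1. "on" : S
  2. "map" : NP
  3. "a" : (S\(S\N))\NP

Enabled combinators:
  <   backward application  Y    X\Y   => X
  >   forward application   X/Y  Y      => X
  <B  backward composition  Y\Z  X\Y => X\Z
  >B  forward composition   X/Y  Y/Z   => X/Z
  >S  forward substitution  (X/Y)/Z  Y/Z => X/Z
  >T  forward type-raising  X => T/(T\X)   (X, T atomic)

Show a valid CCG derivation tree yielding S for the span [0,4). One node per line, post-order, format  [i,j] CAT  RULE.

[0,4] S   <
  [0,2] S\N   >
    [0,1] "which" : (S\N)/S
    [1,2] "on" : S
  [2,4] S\(S\N)   <
    [2,3] "map" : NP
    [3,4] "a" : (S\(S\N))\NP

[0,1] (S\N)/S  lex  "which"
[1,2] S  lex  "on"
[0,2] S\N  >  k=1
[2,3] NP  lex  "map"
[3,4] (S\(S\N))\NP  lex  "a"
[2,4] S\(S\N)  <  k=3
[0,4] S  <  k=2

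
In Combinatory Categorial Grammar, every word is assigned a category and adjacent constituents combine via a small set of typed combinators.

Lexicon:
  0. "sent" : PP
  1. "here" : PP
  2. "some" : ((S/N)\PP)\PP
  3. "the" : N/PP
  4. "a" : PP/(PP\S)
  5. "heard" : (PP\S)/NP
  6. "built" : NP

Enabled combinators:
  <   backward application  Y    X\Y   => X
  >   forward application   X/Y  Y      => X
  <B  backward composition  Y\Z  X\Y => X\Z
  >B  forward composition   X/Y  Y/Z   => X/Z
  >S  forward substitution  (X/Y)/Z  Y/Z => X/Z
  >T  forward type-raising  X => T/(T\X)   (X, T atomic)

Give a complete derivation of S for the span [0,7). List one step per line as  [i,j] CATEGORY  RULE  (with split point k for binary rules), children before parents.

[0,7] S   >
  [0,3] S/N   <
    [0,1] "sent" : PP
    [1,3] (S/N)\PP   <
      [1,2] "here" : PP
      [2,3] "some" : ((S/N)\PP)\PP
  [3,7] N   >
    [3,4] "the" : N/PP
    [4,7] PP   >
      [4,5] "a" : PP/(PP\S)
      [5,7] PP\S   >
        [5,6] "heard" : (PP\S)/NP
        [6,7] "built" : NP

[0,1] PP  lex  "sent"
[1,2] PP  lex  "here"
[2,3] ((S/N)\PP)\PP  lex  "some"
[1,3] (S/N)\PP  <  k=2
[0,3] S/N  <  k=1
[3,4] N/PP  lex  "the"
[4,5] PP/(PP\S)  lex  "a"
[5,6] (PP\S)/NP  lex  "heard"
[6,7] NP  lex  "built"
[5,7] PP\S  >  k=6
[4,7] PP  >  k=5
[3,7] N  >  k=4
[0,7] S  >  k=3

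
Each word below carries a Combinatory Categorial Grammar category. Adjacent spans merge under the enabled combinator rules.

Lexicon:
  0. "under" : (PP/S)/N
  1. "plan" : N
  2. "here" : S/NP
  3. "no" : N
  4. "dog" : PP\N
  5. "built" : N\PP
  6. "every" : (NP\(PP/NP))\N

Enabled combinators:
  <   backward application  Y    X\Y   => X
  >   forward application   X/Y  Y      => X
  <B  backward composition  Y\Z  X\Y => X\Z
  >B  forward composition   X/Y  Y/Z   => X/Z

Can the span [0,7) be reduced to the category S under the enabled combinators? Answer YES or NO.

NO

(PP/S)/N N S/NP N PP\N N\PP (NP\(PP/NP))\N
CKY chart[0,7] = {NP}; S ∉ chart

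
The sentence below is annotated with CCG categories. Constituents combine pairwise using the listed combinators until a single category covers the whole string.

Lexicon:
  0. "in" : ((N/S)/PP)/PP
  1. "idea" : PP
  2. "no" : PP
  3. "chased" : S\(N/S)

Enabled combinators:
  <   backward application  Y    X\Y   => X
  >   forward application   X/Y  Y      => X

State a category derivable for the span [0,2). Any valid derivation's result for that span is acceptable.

(N/S)/PP

[0,4] S   <
  [0,3] N/S   >
    [0,2] (N/S)/PP   >
      [0,1] "in" : ((N/S)/PP)/PP
      [1,2] "idea" : PP
    [2,3] "no" : PP
  [3,4] "chased" : S\(N/S)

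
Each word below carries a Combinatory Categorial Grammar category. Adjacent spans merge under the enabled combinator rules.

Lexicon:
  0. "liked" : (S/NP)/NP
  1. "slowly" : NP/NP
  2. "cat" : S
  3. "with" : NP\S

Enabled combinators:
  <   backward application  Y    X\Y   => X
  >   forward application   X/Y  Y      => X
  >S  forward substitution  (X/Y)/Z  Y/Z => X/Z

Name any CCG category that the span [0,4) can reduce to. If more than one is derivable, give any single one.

S

[0,4] S   >
  [0,2] S/NP   >S
    [0,1] "liked" : (S/NP)/NP
    [1,2] "slowly" : NP/NP
  [2,4] NP   <
    [2,3] "cat" : S
    [3,4] "with" : NP\S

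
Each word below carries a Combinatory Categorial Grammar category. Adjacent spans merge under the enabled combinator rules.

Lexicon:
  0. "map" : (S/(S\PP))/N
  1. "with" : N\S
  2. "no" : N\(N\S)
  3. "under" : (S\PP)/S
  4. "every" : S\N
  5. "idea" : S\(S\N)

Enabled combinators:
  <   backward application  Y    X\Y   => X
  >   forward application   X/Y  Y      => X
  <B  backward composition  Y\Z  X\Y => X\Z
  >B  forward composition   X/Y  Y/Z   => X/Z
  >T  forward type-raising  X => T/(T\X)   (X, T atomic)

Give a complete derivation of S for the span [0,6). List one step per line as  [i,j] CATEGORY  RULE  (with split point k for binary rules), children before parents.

[0,6] S   >
  [0,3] S/(S\PP)   >
    [0,1] "map" : (S/(S\PP))/N
    [1,3] N   <
      [1,2] "with" : N\S
      [2,3] "no" : N\(N\S)
  [3,6] S\PP   >
    [3,4] "under" : (S\PP)/S
    [4,6] S   <
      [4,5] "every" : S\N
      [5,6] "idea" : S\(S\N)

[0,1] (S/(S\PP))/N  lex  "map"
[1,2] N\S  lex  "with"
[2,3] N\(N\S)  lex  "no"
[1,3] N  <  k=2
[0,3] S/(S\PP)  >  k=1
[3,4] (S\PP)/S  lex  "under"
[4,5] S\N  lex  "every"
[5,6] S\(S\N)  lex  "idea"
[4,6] S  <  k=5
[3,6] S\PP  >  k=4
[0,6] S  >  k=3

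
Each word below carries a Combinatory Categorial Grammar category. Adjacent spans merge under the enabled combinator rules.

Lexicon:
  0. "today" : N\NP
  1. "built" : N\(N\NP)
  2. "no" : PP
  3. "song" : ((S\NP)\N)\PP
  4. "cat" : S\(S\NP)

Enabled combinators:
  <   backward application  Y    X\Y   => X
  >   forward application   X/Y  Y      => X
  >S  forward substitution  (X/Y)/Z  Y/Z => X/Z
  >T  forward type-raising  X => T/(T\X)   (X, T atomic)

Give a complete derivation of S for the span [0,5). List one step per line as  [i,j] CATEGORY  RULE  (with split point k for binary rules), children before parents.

[0,5] S   <
  [0,4] S\NP   <
    [0,2] N   <
      [0,1] "today" : N\NP
      [1,2] "built" : N\(N\NP)
    [2,4] (S\NP)\N   <
      [2,3] "no" : PP
      [3,4] "song" : ((S\NP)\N)\PP
  [4,5] "cat" : S\(S\NP)

[0,1] N\NP  lex  "today"
[1,2] N\(N\NP)  lex  "built"
[0,2] N  <  k=1
[2,3] PP  lex  "no"
[3,4] ((S\NP)\N)\PP  lex  "song"
[2,4] (S\NP)\N  <  k=3
[0,4] S\NP  <  k=2
[4,5] S\(S\NP)  lex  "cat"
[0,5] S  <  k=4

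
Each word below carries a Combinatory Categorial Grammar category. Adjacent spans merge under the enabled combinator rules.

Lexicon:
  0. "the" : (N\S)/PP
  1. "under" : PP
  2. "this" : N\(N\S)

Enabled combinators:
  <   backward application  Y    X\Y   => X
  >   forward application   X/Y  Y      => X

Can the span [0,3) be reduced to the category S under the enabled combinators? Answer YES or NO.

(N\S)/PP PP N\(N\S)
CKY chart[0,3] = {N}; S ∉ chart

NO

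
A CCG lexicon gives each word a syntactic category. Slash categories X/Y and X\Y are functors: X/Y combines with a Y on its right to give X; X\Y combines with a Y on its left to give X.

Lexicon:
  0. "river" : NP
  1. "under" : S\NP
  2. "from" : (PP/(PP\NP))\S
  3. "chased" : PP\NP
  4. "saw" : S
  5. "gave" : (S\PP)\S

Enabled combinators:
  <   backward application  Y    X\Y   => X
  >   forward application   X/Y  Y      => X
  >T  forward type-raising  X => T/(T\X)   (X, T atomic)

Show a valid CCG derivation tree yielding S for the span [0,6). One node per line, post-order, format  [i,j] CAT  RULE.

[0,6] S   <
  [0,4] PP   >
    [0,3] PP/(PP\NP)   <
      [0,2] S   <
        [0,1] "river" : NP
        [1,2] "under" : S\NP
      [2,3] "from" : (PP/(PP\NP))\S
    [3,4] "chased" : PP\NP
  [4,6] S\PP   <
    [4,5] "saw" : S
    [5,6] "gave" : (S\PP)\S

[0,1] NP  lex  "river"
[1,2] S\NP  lex  "under"
[0,2] S  <  k=1
[2,3] (PP/(PP\NP))\S  lex  "from"
[0,3] PP/(PP\NP)  <  k=2
[3,4] PP\NP  lex  "chased"
[0,4] PP  >  k=3
[4,5] S  lex  "saw"
[5,6] (S\PP)\S  lex  "gave"
[4,6] S\PP  <  k=5
[0,6] S  <  k=4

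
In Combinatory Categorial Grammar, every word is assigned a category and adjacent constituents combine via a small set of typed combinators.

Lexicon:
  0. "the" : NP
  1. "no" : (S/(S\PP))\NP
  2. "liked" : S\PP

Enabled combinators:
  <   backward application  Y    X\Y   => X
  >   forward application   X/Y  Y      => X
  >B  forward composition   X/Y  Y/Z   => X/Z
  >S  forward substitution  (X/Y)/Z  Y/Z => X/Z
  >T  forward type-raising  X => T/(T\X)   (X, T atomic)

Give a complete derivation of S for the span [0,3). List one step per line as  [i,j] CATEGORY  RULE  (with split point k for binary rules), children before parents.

[0,3] S   >
  [0,2] S/(S\PP)   <
    [0,1] "the" : NP
    [1,2] "no" : (S/(S\PP))\NP
  [2,3] "liked" : S\PP

[0,1] NP  lex  "the"
[1,2] (S/(S\PP))\NP  lex  "no"
[0,2] S/(S\PP)  <  k=1
[2,3] S\PP  lex  "liked"
[0,3] S  >  k=2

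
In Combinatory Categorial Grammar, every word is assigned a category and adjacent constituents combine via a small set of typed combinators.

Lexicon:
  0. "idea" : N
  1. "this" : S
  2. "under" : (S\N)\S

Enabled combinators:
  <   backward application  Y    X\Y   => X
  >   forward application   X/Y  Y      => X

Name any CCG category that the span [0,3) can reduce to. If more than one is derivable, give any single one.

[0,3] S   <
  [0,1] "idea" : N
  [1,3] S\N   <
    [1,2] "this" : S
    [2,3] "under" : (S\N)\S

S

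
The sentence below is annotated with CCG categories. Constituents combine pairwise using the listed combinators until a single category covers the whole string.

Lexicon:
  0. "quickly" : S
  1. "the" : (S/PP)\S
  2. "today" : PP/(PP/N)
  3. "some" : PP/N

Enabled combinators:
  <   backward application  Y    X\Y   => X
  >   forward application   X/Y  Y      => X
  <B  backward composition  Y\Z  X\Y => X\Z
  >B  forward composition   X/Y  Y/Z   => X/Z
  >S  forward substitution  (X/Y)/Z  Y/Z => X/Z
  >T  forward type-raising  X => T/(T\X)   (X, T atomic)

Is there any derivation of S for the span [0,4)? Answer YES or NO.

YES

[0,4] S   >
  [0,2] S/PP   <
    [0,1] "quickly" : S
    [1,2] "the" : (S/PP)\S
  [2,4] PP   >
    [2,3] "today" : PP/(PP/N)
    [3,4] "some" : PP/N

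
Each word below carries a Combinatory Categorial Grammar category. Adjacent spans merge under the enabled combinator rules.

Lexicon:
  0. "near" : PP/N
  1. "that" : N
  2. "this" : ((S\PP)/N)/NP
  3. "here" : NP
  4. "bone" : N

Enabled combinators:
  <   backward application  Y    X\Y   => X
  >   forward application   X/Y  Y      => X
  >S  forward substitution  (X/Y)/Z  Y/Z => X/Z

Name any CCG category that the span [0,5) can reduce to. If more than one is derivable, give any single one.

[0,5] S   <
  [0,2] PP   >
    [0,1] "near" : PP/N
    [1,2] "that" : N
  [2,5] S\PP   >
    [2,4] (S\PP)/N   >
      [2,3] "this" : ((S\PP)/N)/NP
      [3,4] "here" : NP
    [4,5] "bone" : N

S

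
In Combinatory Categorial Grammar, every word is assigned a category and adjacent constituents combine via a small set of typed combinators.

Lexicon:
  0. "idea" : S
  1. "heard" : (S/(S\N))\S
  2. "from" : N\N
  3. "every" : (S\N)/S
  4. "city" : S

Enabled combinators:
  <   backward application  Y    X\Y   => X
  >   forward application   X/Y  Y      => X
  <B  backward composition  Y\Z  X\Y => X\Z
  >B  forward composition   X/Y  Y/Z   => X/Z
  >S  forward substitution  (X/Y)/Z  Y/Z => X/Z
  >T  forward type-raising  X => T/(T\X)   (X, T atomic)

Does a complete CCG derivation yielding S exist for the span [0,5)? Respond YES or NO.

YES

[0,5] S   >
  [0,2] S/(S\N)   <
    [0,1] "idea" : S
    [1,2] "heard" : (S/(S\N))\S
  [2,5] S\N   <B
    [2,3] "from" : N\N
    [3,5] S\N   >
      [3,4] "every" : (S\N)/S
      [4,5] "city" : S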